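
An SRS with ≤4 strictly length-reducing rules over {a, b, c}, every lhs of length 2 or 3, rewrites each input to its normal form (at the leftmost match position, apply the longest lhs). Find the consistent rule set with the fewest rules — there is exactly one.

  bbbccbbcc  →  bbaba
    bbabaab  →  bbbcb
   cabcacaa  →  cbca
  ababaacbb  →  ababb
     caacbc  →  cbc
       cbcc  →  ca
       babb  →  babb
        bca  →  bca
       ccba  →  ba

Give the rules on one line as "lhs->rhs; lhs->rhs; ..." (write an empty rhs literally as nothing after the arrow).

  | bbbccbbcc => bbabbcc => bbaba
  | bbabaab => bbabcb => bbbcb
  | cabcacaa => cbcacaa => cbcacc => cbca
  | ababaacbb => ababccbb => abbccbb => ababb

aa->c; abc->bc; bcc->a; cc->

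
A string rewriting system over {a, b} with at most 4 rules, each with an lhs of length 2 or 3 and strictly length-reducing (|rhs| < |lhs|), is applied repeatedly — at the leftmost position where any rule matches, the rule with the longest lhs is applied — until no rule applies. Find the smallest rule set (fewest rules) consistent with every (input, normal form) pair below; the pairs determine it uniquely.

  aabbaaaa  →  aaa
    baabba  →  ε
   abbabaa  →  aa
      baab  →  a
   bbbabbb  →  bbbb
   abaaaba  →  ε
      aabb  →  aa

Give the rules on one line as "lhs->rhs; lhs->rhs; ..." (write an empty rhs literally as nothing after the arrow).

  | aabbaaaa => aabaaaa => abaaaa => baaaa => aaa
  | baabba => abba => aba => ba => ε
  | abbabaa => ababaa => babaa => aa
  | baab => ab => a

ab->a; aba->ba; ba->; bab->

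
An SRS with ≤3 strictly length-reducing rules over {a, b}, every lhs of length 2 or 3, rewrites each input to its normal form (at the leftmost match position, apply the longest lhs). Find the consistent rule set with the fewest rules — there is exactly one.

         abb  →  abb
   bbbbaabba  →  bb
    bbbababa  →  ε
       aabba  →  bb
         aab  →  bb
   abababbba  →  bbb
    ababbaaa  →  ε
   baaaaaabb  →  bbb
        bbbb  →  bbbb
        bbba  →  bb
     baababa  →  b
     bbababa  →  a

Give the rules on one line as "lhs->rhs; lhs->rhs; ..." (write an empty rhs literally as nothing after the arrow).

aa->b; ba->; bab->

  | abb
  | bbbbaabba => bbbabba => bbba => bb
  | bbbababa => bbaba => ba => ε
  | aabba => bbba => bb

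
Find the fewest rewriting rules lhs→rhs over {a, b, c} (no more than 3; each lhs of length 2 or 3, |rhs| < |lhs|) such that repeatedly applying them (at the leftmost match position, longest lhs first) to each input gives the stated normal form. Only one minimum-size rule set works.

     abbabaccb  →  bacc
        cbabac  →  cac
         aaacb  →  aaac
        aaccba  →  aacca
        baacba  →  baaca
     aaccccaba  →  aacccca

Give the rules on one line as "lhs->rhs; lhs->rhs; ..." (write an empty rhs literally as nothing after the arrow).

  | abbabaccb => babaccb => baccb => bacc
  | cbabac => cabac => cac
  | aaacb => aaac
  | aaccba => aacca

ab->; cb->c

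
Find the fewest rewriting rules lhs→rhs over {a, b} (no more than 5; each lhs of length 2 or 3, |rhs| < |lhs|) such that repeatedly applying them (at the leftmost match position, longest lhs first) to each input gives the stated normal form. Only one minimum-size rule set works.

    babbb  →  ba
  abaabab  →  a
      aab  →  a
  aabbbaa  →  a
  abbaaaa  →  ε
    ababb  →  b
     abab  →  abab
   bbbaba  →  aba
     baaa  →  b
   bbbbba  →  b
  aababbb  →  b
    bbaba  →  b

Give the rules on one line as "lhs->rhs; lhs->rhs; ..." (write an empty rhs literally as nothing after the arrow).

aa->b; aaa->; bb->a; bbb->

  | babbb => ba
  | abaabab => abbbab => aab => bb => a
  | aab => bb => a
  | aabbbaa => bbbbaa => baa => bb => a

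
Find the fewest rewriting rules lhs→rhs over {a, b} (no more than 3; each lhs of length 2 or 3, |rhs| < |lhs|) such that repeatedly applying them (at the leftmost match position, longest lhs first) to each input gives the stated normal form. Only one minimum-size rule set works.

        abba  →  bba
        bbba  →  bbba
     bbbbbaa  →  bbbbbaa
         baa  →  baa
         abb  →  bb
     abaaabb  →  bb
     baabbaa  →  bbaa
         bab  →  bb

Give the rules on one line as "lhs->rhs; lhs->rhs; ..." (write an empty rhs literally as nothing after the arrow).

  | abba => bba
  | bbba
  | bbbbbaa
  | baa

aab->; ab->b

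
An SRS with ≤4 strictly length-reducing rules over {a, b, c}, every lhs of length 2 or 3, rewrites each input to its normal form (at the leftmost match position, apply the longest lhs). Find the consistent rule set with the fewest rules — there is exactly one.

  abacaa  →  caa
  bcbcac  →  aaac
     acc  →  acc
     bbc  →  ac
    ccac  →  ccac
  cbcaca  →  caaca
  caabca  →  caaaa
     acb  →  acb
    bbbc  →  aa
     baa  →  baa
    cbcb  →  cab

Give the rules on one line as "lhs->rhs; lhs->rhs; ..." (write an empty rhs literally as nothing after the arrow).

aba->; bb->a; bc->a

  | abacaa => caa
  | bcbcac => abcac => aaac
  | acc
  | bbc => ac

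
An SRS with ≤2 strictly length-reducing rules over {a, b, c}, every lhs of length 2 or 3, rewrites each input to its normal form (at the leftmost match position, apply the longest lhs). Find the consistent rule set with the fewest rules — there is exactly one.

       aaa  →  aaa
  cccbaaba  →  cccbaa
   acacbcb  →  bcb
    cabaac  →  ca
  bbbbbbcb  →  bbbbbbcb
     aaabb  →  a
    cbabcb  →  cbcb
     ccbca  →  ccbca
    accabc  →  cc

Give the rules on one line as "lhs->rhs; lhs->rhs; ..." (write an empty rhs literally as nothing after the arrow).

ab->; ac->

  | aaa
  | cccbaaba => cccbaa
  | acacbcb => acbcb => bcb
  | cabaac => caac => ca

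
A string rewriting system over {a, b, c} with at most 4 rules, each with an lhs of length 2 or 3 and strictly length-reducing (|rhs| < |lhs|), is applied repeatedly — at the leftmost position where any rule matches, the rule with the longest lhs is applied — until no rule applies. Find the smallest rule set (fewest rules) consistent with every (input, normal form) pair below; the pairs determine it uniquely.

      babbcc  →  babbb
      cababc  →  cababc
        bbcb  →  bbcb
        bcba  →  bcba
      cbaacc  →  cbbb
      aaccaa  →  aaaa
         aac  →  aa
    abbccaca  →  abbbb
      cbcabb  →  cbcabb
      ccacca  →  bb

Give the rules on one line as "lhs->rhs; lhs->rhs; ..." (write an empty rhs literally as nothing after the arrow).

ac->a; baa->bb; cc->b

  | babbcc => babbb
  | cababc
  | bbcb
  | bcba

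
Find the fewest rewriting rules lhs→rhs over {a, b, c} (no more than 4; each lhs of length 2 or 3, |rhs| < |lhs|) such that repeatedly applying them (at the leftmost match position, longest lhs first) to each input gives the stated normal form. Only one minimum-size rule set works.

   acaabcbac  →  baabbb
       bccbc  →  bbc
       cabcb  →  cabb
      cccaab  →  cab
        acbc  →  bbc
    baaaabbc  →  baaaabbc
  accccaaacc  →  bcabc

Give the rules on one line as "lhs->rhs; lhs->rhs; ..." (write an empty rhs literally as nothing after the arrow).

ac->b; cb->b; cca->

  | acaabcbac => baabcbac => baabbac => baabbb
  | bccbc => bcbc => bbc
  | cabcb => cabb
  | cccaab => cab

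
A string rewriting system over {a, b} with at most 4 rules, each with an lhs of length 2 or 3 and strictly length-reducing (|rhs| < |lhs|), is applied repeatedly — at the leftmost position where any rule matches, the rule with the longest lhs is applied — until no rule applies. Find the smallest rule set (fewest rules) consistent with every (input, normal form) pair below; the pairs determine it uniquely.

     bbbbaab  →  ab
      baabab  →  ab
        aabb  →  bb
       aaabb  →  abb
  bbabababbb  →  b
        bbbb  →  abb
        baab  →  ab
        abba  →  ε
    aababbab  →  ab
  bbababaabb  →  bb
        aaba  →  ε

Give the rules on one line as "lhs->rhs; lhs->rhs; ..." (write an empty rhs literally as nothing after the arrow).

  | bbbbaab => abbaab => aaab => ab
  | baabab => abab => ab
  | aabb => bb
  | aaabb => abb

aa->; ba->; bba->a; bbb->ab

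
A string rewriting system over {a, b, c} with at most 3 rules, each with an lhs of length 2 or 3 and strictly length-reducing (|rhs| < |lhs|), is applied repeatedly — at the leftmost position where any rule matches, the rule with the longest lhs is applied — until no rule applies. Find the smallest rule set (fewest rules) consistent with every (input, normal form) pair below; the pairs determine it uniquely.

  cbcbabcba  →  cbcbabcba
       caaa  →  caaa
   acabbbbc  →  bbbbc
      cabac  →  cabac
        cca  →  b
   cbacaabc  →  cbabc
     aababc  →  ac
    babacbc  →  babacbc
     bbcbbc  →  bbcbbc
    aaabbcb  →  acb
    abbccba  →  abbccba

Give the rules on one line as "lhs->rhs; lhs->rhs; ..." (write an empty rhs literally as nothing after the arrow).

aab->a; aca->; cca->b

  | cbcbabcba
  | caaa
  | acabbbbc => bbbbc
  | cabac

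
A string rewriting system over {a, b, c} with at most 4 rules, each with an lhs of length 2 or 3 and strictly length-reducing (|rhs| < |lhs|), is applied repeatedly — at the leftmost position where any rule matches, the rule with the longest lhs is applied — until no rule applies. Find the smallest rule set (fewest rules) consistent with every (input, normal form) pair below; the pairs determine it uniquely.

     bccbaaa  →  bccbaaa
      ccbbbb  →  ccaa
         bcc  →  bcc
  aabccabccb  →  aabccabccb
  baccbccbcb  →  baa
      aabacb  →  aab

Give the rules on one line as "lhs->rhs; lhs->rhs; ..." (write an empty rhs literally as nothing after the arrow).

acb->; acc->ab; bb->a

  | bccbaaa
  | ccbbbb => ccabb => ccaa
  | bcc
  | aabccabccb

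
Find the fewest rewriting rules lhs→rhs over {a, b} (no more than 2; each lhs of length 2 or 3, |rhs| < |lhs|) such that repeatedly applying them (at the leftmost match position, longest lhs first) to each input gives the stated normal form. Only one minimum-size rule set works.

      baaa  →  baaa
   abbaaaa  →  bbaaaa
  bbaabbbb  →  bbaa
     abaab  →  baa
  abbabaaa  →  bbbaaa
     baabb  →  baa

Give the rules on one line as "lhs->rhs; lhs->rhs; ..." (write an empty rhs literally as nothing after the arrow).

  | baaa
  | abbaaaa => bbaaaa
  | bbaabbbb => bbaabbb => bbaabb => bbaab => bbaa
  | abaab => baab => baa

aab->aa; ab->b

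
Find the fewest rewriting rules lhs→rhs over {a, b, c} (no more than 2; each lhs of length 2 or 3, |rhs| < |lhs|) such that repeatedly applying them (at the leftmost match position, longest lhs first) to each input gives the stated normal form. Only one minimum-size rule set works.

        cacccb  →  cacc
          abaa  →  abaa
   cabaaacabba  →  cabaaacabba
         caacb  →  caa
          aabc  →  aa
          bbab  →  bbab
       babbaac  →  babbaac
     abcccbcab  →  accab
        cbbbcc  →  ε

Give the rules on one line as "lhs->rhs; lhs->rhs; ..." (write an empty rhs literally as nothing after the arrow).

bc->; cb->

  | cacccb => cacc
  | abaa
  | cabaaacabba
  | caacb => caa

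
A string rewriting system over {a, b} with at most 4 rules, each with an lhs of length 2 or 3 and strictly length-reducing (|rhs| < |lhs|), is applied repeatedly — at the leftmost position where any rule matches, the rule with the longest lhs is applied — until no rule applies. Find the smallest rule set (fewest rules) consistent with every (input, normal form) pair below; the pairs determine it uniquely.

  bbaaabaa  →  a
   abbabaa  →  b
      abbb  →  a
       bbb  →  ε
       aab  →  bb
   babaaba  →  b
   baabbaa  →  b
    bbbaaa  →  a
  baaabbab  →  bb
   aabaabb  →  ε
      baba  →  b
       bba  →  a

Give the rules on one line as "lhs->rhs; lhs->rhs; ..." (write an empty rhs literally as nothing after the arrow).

  | bbaaabaa => baaabaa => aaabaa => babaa => abaa => aaa => ba => a
  | abbabaa => ababaa => aabaa => bbaa => baa => aa => b
  | abbb => a
  | bbb => ε

aa->b; ba->a; bbb->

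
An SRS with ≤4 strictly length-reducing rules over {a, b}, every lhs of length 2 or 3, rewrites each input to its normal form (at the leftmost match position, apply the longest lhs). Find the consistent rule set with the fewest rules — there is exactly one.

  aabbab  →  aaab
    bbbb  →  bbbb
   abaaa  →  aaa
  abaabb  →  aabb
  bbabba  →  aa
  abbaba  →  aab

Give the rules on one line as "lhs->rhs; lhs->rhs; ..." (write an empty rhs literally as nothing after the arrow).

ba->b; baa->a; bba->a

  | aabbab => aaab
  | bbbb
  | abaaa => aaa
  | abaabb => aabb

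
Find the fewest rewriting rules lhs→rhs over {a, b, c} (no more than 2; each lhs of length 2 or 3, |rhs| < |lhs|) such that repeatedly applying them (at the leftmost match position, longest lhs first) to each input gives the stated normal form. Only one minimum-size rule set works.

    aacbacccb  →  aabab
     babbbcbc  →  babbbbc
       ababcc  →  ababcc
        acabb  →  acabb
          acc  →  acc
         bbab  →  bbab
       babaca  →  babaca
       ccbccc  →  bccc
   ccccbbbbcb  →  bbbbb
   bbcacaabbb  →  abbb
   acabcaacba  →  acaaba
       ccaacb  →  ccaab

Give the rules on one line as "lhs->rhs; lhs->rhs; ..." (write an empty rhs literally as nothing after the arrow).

  | aacbacccb => aabacccb => aabaccb => aabacb => aabab
  | babbbcbc => babbbbc
  | ababcc
  | acabb

bca->; cb->b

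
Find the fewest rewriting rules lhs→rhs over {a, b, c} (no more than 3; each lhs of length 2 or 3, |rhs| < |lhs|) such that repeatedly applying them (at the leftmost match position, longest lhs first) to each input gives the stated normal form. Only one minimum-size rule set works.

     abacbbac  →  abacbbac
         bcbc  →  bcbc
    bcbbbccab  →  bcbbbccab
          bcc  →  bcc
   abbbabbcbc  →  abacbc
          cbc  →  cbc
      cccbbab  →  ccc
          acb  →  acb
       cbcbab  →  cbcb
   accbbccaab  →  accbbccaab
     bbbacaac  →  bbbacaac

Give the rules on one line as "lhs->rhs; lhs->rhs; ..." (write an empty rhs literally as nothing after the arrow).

bab->a; cba->c

  | abacbbac
  | bcbc
  | bcbbbccab
  | bcc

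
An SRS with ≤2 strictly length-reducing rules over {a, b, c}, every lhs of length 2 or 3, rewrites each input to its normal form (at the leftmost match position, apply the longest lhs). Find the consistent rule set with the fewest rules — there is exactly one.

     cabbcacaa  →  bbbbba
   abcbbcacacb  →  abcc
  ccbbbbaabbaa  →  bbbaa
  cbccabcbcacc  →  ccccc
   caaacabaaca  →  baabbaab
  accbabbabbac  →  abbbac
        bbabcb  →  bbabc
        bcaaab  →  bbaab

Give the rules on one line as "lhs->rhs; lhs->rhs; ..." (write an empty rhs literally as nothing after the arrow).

  | cabbcacaa => bbbcacaa => bbbbcaa => bbbbba
  | abcbbcacacb => abcbcacacb => abccacacb => abcbcacb => abccacb => abcbcb => abccb => abcc
  | ccbbbbaabbaa => ccbbbaabbaa => ccbbaabbaa => ccbaabbaa => ccaabbaa => cbabbaa => cabbaa => bbbaa
  | cbccabcbcacc => cccabcbcacc => ccbbcbcacc => ccbcbcacc => cccbcacc => ccccacc => cccbcc => ccccc

ca->b; cb->c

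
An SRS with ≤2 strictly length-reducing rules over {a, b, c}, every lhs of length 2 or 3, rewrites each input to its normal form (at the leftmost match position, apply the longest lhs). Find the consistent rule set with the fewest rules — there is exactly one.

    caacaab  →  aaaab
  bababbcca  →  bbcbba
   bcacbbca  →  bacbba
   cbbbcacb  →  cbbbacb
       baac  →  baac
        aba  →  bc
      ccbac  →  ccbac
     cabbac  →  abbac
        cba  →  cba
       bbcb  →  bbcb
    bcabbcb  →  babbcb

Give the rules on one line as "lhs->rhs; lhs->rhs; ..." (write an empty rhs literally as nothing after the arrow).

aba->bc; ca->a

  | caacaab => aacaab => aaaab
  | bababbcca => bbcbbcca => bbcbbca => bbcbba
  | bcacbbca => bacbbca => bacbba
  | cbbbcacb => cbbbacb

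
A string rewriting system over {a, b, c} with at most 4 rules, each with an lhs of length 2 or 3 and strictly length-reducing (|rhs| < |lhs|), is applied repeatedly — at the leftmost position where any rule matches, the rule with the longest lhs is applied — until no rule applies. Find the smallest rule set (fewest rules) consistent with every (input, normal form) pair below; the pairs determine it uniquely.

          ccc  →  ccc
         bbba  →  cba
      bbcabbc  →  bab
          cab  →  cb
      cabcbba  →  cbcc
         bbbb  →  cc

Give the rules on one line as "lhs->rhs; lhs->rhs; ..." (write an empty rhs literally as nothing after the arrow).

  | ccc
  | bbba => cba
  | bbcabbc => babbc => bab
  | cab => cb

bb->c; bbc->b; ca->c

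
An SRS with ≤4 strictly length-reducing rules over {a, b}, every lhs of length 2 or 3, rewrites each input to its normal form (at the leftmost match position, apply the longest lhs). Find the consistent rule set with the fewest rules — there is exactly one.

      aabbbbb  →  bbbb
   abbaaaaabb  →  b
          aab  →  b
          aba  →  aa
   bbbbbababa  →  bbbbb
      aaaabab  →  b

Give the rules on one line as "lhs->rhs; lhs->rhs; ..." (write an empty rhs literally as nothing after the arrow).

  | aabbbbb => babbbb => bbbb
  | abbaaaaabb => abaaaaabb => aaaaaabb => aaaabab => aabaab => baaab => baab => bab => b
  | aab => ba => b
  | aba => aa

aab->ba; ab->a; ba->b; bab->b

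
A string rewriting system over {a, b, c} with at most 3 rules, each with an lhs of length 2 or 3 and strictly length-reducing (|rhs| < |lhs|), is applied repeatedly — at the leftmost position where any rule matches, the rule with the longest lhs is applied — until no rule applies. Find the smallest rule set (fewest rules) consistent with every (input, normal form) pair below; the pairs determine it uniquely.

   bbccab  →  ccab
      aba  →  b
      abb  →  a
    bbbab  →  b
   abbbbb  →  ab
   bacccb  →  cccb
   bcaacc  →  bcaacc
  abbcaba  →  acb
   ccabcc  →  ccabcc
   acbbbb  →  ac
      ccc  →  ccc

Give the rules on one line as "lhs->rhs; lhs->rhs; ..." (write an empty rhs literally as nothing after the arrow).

aba->b; ba->; bb->

  | bbccab => ccab
  | aba => b
  | abb => a
  | bbbab => bab => b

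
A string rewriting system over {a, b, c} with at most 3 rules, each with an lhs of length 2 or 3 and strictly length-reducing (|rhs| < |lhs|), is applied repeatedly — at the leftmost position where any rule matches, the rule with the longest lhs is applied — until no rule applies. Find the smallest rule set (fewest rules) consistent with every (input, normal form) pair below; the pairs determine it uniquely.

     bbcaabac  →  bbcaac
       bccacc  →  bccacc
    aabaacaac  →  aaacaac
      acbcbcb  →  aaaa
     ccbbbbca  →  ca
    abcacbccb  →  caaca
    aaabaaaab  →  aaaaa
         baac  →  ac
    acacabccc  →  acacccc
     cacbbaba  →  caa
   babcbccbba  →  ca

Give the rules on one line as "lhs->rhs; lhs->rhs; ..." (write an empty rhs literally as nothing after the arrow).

ab->; ba->; cb->a

  | bbcaabac => bbcaac
  | bccacc
  | aabaacaac => aaacaac
  | acbcbcb => aacbcb => aaacb => aaaa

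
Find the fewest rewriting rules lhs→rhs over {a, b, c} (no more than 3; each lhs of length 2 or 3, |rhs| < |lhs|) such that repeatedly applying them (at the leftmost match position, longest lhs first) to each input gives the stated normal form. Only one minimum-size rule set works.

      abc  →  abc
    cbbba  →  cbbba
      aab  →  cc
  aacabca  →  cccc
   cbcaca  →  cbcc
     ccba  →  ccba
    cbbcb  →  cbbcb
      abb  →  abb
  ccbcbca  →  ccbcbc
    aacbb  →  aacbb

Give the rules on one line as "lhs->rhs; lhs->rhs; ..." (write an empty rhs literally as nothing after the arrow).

  | abc
  | cbbba
  | aab => cc
  | aacabca => aabcca => cccca => cccc

aab->cc; ca->c; cab->bc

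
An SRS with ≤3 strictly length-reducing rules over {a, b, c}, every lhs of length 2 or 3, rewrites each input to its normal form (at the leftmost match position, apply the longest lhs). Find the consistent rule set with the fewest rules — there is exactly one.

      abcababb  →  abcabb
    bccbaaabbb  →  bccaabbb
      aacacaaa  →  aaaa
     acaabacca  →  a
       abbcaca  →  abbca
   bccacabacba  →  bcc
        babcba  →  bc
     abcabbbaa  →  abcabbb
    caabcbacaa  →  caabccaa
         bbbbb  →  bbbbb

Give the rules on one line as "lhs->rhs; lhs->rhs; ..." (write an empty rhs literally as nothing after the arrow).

ac->; ba->; bba->bb

  | abcababb => abcabb
  | bccbaaabbb => bccaabbb
  | aacacaaa => aacaaa => aaaa
  | acaabacca => aabacca => aacca => aca => a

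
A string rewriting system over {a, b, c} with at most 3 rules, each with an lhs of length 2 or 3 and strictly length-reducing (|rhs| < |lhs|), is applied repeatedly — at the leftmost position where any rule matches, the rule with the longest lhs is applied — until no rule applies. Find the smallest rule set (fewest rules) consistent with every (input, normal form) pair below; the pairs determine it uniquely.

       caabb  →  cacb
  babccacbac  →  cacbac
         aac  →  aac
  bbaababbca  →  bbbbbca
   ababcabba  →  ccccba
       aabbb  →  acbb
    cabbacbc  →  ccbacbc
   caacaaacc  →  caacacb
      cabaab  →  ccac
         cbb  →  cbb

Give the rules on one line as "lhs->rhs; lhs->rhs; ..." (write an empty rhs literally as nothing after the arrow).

  | caabb => cacb
  | babccacbac => bcccacbac => cacbac
  | aac
  | bbaababbca => bbacabbca => bbaccbca => bbbbbca

ab->c; acc->bb; bcc->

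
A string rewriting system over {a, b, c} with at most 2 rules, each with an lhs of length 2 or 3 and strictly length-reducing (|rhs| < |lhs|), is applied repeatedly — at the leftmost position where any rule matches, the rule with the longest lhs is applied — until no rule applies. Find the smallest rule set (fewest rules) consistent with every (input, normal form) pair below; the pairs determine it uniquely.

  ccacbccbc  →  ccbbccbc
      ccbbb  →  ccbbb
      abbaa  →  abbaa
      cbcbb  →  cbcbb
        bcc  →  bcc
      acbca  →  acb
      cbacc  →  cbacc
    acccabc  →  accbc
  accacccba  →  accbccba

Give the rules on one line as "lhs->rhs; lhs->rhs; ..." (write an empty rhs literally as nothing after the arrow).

ca->; cac->cb

  | ccacbccbc => ccbbccbc
  | ccbbb
  | abbaa
  | cbcbb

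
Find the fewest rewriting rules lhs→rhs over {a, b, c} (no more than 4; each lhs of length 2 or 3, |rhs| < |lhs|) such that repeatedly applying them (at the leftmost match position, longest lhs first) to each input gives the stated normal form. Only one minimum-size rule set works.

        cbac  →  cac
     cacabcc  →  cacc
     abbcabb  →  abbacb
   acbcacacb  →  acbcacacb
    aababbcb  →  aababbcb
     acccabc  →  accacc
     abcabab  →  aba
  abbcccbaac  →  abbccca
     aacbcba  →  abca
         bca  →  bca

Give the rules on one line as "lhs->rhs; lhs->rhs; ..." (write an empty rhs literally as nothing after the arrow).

aac->a; cab->ac; cba->ca

  | cbac => cac
  | cacabcc => caaccc => cacc
  | abbcabb => abbacb
  | acbcacacb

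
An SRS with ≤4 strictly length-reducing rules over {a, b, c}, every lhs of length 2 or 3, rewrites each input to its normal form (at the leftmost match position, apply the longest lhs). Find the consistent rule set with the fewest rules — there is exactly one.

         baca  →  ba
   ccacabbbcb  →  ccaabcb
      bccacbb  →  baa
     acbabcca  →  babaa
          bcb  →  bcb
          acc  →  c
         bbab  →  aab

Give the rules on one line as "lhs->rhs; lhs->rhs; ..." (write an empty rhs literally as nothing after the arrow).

ac->; bb->a; bcc->ba

  | baca => ba
  | ccacabbbcb => ccabbbcb => ccaabcb
  | bccacbb => baacbb => babb => baa
  | acbabcca => babcca => babaa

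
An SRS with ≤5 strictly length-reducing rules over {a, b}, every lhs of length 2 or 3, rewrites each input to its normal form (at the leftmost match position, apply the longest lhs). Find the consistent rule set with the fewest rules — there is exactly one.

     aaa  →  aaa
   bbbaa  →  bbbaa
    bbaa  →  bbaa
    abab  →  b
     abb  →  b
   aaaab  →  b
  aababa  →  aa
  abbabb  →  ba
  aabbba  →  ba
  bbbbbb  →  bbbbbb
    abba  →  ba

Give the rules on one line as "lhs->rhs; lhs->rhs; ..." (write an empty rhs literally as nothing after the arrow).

  | aaa
  | bbbaa
  | bbaa
  | abab => ab => b

ab->b; aba->a; abb->b; bab->ba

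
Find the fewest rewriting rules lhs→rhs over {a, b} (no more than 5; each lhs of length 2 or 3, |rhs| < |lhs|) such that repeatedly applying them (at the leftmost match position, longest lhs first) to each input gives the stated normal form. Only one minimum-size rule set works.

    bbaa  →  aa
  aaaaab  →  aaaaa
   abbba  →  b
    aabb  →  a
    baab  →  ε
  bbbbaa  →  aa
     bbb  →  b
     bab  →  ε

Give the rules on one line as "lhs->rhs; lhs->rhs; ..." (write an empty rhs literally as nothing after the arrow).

ab->a; abb->; ba->b; bb->

  | bbaa => aa
  | aaaaab => aaaaa
  | abbba => ba => b
  | aabb => a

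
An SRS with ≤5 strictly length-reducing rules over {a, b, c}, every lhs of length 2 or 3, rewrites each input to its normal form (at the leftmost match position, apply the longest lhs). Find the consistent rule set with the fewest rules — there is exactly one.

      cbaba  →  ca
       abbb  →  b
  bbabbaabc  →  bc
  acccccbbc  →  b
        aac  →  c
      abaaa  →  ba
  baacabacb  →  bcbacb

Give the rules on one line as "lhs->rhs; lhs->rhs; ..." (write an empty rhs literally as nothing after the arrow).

  | cbaba => cbba => ca
  | abbb => bbb => b
  | bbabbaabc => abbaabc => bbaabc => aabc => bc
  | acccccbbc => abcccbbc => bcccbbc => bbcbbc => cbbc => cc => b

aa->; ab->b; bb->; cc->b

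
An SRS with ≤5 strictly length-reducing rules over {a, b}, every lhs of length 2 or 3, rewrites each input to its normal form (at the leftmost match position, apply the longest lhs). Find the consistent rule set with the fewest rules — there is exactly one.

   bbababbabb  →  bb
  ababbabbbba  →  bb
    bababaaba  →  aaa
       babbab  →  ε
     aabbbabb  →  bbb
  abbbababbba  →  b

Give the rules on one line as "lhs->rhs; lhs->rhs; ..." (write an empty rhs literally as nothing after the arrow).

  | bbababbabb => babbabb => ababb => abb => bb
  | ababbabbbba => abbabbbba => bbabbbba => bbbba => bb
  | bababaaba => aabaaba => aaaba => aaa
  | babbab => abab => ab => ε

ab->; abb->bb; bab->a; bba->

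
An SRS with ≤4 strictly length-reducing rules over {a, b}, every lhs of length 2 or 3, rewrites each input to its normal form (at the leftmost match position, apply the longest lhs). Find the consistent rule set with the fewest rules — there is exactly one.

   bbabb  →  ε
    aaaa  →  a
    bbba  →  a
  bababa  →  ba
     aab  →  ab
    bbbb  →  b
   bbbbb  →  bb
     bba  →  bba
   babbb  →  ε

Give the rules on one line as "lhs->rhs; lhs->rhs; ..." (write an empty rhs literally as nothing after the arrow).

aa->a; bab->b; bbb->

  | bbabb => bbb => ε
  | aaaa => aaa => aa => a
  | bbba => a
  | bababa => baba => ba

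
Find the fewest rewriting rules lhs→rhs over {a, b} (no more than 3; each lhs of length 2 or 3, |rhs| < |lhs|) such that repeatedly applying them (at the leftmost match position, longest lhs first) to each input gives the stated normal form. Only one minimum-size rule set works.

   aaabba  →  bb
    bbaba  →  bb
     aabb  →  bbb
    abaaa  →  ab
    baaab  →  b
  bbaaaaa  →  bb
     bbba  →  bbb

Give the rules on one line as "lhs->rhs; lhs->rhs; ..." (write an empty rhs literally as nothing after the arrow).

aa->b; ba->b; bab->b

  | aaabba => babba => bba => bb
  | bbaba => bba => bb
  | aabb => bbb
  | abaaa => abaa => aba => ab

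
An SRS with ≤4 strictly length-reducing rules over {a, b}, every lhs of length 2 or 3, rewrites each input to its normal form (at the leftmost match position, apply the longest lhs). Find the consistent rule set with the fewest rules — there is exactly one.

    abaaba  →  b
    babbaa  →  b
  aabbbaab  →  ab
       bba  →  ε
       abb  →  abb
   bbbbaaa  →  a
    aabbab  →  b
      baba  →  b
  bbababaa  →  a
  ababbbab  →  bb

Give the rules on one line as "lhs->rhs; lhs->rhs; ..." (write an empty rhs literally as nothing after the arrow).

  | abaaba => aaaba => baba => aba => aa => b
  | babbaa => abbaa => aa => b
  | aabbbaab => bbbaab => bab => ab
  | bba => ε

aa->b; aab->b; ba->a; bba->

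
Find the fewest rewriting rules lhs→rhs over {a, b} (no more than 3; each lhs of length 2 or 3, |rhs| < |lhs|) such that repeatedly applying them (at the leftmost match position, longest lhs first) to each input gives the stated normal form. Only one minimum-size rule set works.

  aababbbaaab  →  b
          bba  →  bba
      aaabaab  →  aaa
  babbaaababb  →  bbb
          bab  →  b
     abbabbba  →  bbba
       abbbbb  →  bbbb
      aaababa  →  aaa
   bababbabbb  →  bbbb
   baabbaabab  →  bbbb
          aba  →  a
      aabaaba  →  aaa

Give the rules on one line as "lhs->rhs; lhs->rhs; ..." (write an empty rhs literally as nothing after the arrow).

ab->; baa->b

  | aababbbaaab => aabbbaaab => abbaaab => baaab => bab => b
  | bba
  | aaabaab => aaaab => aaa
  | babbaaababb => bbaaababb => bbababb => bbabb => bbb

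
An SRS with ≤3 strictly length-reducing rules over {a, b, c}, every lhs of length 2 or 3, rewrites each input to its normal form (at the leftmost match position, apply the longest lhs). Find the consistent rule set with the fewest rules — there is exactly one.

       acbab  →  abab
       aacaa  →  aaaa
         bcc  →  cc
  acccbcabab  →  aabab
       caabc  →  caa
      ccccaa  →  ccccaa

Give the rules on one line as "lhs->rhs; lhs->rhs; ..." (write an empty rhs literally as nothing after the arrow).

  | acbab => abab
  | aacaa => aaaa
  | bcc => cc
  | acccbcabab => accbcabab => acbcabab => abcabab => acabab => aabab

ac->a; bc->c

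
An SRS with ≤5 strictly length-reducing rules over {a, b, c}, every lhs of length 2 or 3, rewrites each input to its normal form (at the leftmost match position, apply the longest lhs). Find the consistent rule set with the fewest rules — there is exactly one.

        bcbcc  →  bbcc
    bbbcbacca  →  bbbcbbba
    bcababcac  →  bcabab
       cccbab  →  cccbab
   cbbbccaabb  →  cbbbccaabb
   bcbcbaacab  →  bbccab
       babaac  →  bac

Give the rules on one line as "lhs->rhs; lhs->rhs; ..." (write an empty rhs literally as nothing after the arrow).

acc->bb; baa->; cac->; cbc->bc

  | bcbcc => bbcc
  | bbbcbacca => bbbcbbba
  | bcababcac => bcabab
  | cccbab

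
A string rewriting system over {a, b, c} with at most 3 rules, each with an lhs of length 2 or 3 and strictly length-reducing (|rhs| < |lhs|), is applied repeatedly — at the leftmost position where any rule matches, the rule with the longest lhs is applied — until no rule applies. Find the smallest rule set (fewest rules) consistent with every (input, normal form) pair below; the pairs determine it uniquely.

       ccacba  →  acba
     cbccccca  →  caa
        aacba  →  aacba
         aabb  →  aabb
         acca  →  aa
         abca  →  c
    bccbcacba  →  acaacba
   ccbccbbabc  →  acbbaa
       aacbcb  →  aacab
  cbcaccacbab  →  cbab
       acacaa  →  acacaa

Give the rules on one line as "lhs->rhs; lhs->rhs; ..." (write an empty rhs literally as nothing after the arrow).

  | ccacba => acba
  | cbccccca => cacccca => cacca => caa
  | aacba
  | aabb

aaa->c; bc->a; cc->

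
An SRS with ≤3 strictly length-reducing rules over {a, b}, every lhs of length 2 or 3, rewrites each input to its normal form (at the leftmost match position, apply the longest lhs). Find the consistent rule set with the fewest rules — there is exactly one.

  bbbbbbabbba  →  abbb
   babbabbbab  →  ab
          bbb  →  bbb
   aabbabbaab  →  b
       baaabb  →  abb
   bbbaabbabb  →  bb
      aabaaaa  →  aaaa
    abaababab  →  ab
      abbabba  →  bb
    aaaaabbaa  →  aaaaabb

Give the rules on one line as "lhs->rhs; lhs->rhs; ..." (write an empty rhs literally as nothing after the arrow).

aba->; ba->b; bab->ab

  | bbbbbbabbba => bbbbbabbba => bbbbabbba => bbbabbba => bbabbba => babbba => abbba => abbb
  | babbabbbab => abbabbbab => ababbbab => bbbab => bbab => bab => ab
  | bbb
  | aabbabbaab => aababbaab => abbaab => abbab => abab => b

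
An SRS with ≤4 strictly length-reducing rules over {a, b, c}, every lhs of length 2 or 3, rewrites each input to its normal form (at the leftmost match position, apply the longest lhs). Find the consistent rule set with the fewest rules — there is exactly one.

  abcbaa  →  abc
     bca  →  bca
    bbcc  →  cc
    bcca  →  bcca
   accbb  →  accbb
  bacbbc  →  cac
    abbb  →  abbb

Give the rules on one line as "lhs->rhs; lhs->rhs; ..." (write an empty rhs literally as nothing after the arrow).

baa->; bac->ca; bbc->c

  | abcbaa => abc
  | bca
  | bbcc => cc
  | bcca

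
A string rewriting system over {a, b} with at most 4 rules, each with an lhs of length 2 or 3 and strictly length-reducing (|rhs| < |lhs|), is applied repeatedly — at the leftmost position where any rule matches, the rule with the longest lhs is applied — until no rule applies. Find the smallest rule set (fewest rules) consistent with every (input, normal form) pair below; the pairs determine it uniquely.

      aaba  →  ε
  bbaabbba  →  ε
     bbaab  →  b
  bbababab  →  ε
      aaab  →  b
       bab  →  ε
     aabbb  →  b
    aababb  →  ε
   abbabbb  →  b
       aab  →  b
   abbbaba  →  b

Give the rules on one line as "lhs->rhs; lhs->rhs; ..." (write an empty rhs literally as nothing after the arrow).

ab->b; aba->bb; abb->; bb->

  | aaba => abb => ε
  | bbaabbba => aabbba => aba => bb => ε
  | bbaab => aab => ab => b
  | bbababab => ababab => bbbab => bab => bb => ε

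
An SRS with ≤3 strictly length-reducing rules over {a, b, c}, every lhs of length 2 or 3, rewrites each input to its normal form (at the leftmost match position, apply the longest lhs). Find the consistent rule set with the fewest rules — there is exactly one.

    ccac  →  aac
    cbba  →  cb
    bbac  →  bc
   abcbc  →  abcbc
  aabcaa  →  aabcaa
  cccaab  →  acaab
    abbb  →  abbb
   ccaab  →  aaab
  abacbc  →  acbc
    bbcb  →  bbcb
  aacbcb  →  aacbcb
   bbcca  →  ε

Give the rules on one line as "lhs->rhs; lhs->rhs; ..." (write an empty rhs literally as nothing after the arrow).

ba->; cc->a

  | ccac => aac
  | cbba => cb
  | bbac => bc
  | abcbc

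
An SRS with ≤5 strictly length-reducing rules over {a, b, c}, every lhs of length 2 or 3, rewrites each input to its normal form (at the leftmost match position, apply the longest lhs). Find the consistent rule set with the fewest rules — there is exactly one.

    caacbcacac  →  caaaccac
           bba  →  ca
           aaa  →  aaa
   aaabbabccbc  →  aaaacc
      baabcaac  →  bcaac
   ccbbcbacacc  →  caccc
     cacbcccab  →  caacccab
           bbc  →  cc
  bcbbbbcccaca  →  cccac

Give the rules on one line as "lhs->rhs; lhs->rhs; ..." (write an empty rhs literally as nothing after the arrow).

aca->ac; baa->; bb->c; cb->a

  | caacbcacac => caaacacac => caaaccac
  | bba => ca
  | aaa
  | aaabbabccbc => aaacabccbc => aaacbccbc => aaaaccbc => aaaacac => aaaacc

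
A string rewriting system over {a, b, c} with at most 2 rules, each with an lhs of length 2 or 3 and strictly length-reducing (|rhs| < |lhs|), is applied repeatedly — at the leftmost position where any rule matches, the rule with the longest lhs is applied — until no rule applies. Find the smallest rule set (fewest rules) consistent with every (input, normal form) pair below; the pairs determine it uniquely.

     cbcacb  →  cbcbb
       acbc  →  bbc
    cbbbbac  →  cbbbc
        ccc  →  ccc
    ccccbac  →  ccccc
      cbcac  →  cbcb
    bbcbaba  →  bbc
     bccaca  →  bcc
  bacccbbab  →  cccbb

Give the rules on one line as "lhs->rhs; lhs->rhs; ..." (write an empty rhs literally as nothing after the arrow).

  | cbcacb => cbcbb
  | acbc => bbc
  | cbbbbac => cbbbc
  | ccc

ac->b; ba->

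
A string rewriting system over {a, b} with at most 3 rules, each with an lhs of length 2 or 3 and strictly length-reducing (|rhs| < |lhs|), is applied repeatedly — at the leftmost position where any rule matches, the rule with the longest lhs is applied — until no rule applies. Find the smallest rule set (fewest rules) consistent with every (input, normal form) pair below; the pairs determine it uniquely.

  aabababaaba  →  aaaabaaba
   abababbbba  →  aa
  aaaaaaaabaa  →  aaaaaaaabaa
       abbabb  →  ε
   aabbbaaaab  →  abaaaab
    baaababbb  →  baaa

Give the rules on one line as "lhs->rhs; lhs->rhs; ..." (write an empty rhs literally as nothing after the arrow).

  | aabababaaba => aaaabaaba
  | abababbbba => aaabbbba => aabba => aa
  | aaaaaaaabaa
  | abbabb => abb => ε

abb->; bab->a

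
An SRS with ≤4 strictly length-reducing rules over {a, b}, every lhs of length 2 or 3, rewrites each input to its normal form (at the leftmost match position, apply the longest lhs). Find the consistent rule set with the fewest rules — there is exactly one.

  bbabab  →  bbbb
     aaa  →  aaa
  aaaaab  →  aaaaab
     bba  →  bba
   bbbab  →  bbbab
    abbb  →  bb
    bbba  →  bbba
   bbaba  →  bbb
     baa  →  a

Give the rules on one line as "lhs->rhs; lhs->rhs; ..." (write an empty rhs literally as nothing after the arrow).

aba->b; abb->b; baa->a

  | bbabab => bbbb
  | aaa
  | aaaaab
  | bba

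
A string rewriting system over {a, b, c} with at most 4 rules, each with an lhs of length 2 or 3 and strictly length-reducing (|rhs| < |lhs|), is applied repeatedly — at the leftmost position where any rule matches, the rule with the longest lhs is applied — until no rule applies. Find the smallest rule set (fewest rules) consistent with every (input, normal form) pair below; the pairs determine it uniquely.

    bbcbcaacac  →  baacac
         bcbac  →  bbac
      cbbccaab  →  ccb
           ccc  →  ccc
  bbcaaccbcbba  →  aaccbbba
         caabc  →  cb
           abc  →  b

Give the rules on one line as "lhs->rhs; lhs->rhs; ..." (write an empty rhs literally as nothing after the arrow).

  | bbcbcaacac => bcaacac => baacac
  | bcbac => bbac
  | cbbccaab => ccaab => ccab => ccb
  | ccc

ab->b; bbc->; bc->b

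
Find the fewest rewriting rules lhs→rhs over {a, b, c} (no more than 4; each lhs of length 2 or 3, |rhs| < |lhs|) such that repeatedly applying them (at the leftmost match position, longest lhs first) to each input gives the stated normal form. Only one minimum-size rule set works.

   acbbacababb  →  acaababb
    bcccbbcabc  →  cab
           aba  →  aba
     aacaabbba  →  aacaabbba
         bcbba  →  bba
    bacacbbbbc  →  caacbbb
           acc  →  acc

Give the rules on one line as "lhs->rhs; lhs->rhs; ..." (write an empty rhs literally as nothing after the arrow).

  | acbbacababb => acbcaababb => acaababb
  | bcccbbcabc => ccbbcabc => ccbabc => cabbc => cab
  | aba
  | aacaabbba

bac->ca; bc->; cba->ab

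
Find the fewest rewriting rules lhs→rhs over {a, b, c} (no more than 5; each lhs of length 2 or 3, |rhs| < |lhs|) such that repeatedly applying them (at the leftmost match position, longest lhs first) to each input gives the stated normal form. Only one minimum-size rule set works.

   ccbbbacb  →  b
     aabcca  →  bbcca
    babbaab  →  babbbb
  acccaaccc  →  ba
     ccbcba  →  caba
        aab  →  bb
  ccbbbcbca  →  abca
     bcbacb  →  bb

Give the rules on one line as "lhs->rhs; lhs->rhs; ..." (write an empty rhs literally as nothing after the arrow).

  | ccbbbacb => cbacb => cbbb => b
  | aabcca => bbcca
  | babbaab => babbbb
  | acccaaccc => bccaaccc => bccbccc => bcacc => bcbc => ba

aa->b; ac->b; cbb->; cbc->a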